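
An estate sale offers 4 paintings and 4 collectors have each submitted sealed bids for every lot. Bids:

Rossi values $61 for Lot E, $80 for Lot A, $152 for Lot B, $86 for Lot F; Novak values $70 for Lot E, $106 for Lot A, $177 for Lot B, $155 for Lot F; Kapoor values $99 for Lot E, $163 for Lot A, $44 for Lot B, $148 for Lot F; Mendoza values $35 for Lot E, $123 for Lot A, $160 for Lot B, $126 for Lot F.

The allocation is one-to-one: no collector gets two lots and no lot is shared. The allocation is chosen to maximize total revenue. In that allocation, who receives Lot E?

Optimal: Rossi→Lot E ($61), Novak→Lot F ($155), Kapoor→Lot A ($163), Mendoza→Lot B ($160) — total 61+155+163+160 = $539.
Max-entry greedy (repeatedly take the single best remaining cell) gives $527, worse by 12.
Checked against all permutations: $539 is optimal.
Rossi's own top lot is Lot B ($152), but forcing Rossi→Lot B and reassigning the rest optimally gives only $529 — worse by 10.

Rossi receives Lot E.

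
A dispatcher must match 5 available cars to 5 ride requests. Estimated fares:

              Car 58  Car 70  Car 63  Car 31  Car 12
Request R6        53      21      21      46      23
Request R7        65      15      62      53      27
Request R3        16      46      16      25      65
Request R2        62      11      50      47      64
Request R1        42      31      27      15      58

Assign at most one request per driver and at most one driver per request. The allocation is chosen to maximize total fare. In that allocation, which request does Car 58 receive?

Car 58 receives Request R2.

Optimal: Car 58→Request R2 ($62), Car 70→Request R3 ($46), Car 63→Request R7 ($62), Car 31→Request R6 ($46), Car 12→Request R1 ($58) — total 62+46+62+46+58 = $274.
Row-greedy (each driver in turn takes its best remaining request) gives $265, worse by 9.
No other one-to-one assignment exceeds $274.
Car 58's own top request is Request R7 ($65), but forcing Car 58→Request R7 and reassigning the rest optimally gives only $265 — worse by 9.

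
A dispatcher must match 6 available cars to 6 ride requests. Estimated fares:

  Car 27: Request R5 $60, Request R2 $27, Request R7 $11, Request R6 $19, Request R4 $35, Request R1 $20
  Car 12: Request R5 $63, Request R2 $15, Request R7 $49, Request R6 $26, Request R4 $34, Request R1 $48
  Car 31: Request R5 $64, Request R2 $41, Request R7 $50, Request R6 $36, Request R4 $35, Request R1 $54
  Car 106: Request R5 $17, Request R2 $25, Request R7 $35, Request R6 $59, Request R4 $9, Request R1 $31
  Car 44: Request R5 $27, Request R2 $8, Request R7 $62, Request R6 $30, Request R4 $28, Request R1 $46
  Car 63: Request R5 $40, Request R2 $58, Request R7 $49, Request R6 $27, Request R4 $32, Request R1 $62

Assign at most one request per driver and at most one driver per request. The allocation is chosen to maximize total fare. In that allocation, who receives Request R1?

Car 31 receives Request R1.

Treat this as an assignment problem: match each driver to one request.
Optimal: Car 27→Request R4 ($35), Car 12→Request R5 ($63), Car 31→Request R1 ($54), Car 106→Request R6 ($59), Car 44→Request R7 ($62), Car 63→Request R2 ($58) — total 35+63+54+59+62+58 = $331.
Column-greedy (each request in turn goes to its best remaining driver) gives $326, worse by 5.
Next-best assignment: Car 27→Request R5, Car 12→Request R4, Car 31→Request R1, Car 106→Request R6, Car 44→Request R7, Car 63→Request R2 = $327.
Swapping Car 44↔Car 12 (Car 44→Request R5 $27, Car 12→Request R7 $49) loses 49.
Car 31's own top request is Request R5 ($64), but forcing Car 31→Request R5 and reassigning the rest optimally gives only $326 — worse by 5.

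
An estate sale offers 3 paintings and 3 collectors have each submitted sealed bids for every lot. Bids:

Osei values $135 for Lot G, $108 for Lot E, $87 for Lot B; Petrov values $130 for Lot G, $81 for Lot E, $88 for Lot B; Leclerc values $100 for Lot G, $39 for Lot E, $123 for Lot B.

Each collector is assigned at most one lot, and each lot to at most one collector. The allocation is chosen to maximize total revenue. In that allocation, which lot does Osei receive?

Optimal: Osei→Lot E ($108), Petrov→Lot G ($130), Leclerc→Lot B ($123) — total 108+130+123 = $361.
Row-greedy (each collector in turn takes its best remaining lot) gives $262, worse by 99.
Every other assignment is strictly worse.
Osei's own top lot is Lot G ($135), but forcing Osei→Lot G and reassigning the rest optimally gives only $339 — worse by 22.

Osei receives Lot E.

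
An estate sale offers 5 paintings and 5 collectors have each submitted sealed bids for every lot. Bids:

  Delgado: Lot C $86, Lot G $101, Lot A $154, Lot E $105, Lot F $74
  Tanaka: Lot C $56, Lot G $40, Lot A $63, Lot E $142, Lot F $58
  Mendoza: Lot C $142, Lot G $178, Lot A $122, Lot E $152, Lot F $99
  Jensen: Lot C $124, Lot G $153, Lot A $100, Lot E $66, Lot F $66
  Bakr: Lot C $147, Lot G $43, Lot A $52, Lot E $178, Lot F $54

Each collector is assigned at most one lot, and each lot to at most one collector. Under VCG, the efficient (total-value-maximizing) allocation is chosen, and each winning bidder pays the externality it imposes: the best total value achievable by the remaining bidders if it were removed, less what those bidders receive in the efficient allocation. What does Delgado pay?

Efficient allocation: Delgado→Lot A ($154), Tanaka→Lot E ($142), Mendoza→Lot F ($99), Jensen→Lot G ($153), Bakr→Lot C ($147); total welfare W = $695.
Delgado receives Lot A at value $154, so the others get W − 154 = $541.
Without Delgado: best allocation of the remaining 4 bidders over all 5 lots is Tanaka→Lot E ($142), Mendoza→Lot G ($178), Jensen→Lot A ($100), Bakr→Lot C ($147), total $567.
VCG payment = (others' best without Delgado) − (others' welfare with Delgado) = 567 − 541 = $26.

Delgado pays $26.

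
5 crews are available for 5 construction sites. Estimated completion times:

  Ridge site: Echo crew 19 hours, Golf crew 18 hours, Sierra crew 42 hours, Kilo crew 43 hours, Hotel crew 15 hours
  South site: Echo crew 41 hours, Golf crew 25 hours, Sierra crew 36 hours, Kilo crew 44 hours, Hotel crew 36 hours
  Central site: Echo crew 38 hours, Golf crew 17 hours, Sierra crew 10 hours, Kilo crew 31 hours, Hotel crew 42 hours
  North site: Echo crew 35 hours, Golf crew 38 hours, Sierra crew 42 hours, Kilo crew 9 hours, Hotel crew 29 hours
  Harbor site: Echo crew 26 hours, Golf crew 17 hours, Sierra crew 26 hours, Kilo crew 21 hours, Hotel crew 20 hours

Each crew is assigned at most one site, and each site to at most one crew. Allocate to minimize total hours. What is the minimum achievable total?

Minimum total: 83 hours

Treat this as an assignment problem: match each crew to one site.
Optimal: Echo crew→Ridge site (19 hours), Golf crew→South site (25 hours), Sierra crew→Central site (10 hours), Kilo crew→North site (9 hours), Hotel crew→Harbor site (20 hours) — total 19+25+10+9+20 = 83 hours.
Column-greedy (each site in turn goes to its cheapest remaining crew) gives 85 hours, worse by 2.
Swapping Sierra crew↔Echo crew (Sierra crew→Ridge site 42 hours, Echo crew→Central site 38 hours) adds 51.
Every other assignment is strictly worse.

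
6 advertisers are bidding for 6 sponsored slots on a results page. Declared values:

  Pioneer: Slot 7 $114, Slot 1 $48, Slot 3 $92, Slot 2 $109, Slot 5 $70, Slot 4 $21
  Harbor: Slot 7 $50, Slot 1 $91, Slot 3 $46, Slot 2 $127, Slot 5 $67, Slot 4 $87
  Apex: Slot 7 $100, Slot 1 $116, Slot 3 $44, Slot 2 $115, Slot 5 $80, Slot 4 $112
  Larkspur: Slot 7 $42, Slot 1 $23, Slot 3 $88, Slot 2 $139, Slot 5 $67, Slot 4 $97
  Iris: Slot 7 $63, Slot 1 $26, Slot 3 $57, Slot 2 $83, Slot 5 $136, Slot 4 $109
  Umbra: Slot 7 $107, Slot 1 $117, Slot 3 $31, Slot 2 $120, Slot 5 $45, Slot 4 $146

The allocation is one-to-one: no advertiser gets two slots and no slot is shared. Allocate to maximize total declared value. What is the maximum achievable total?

Optimal: Pioneer→Slot 7 ($114), Harbor→Slot 2 ($127), Apex→Slot 1 ($116), Larkspur→Slot 3 ($88), Iris→Slot 5 ($136), Umbra→Slot 4 ($146) — total 114+127+116+88+136+146 = $727.
Row-greedy (each advertiser in turn takes its best remaining slot) gives $621, worse by 106.

Max total: $727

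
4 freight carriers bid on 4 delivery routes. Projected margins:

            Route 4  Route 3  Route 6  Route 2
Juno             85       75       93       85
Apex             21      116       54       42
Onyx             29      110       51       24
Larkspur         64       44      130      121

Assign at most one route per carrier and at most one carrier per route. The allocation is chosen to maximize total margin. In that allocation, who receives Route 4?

Optimal: Juno→Route 4 ($85k), Apex→Route 3 ($116k), Onyx→Route 6 ($51k), Larkspur→Route 2 ($121k) — total 85+116+51+121 = $373k.
Column-greedy (each route in turn goes to its best remaining carrier) gives $355k, worse by 18.
Swapping Larkspur↔Juno (Larkspur→Route 4 $64k, Juno→Route 2 $85k) loses 57.
Juno's own top route is Route 6 ($93k), but forcing Juno→Route 6 and reassigning the rest optimally gives only $359k — worse by 14.

Juno receives Route 4.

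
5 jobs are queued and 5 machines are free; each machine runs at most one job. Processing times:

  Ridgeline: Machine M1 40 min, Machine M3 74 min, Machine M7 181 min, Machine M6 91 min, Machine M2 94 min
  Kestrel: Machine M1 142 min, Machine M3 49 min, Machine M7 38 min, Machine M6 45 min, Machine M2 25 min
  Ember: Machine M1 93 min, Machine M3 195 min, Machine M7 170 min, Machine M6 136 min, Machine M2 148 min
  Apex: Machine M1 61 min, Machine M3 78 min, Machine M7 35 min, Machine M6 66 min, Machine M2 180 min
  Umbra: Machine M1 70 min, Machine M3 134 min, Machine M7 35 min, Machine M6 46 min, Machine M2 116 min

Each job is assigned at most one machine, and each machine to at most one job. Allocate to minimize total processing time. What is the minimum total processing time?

Min total: 273 min

Optimal: Ridgeline→Machine M3 (74 min), Kestrel→Machine M2 (25 min), Ember→Machine M1 (93 min), Apex→Machine M7 (35 min), Umbra→Machine M6 (46 min) — total 74+25+93+35+46 = 273 min.
Column-greedy (each machine in turn goes to its cheapest remaining job) gives 318 min, worse by 45.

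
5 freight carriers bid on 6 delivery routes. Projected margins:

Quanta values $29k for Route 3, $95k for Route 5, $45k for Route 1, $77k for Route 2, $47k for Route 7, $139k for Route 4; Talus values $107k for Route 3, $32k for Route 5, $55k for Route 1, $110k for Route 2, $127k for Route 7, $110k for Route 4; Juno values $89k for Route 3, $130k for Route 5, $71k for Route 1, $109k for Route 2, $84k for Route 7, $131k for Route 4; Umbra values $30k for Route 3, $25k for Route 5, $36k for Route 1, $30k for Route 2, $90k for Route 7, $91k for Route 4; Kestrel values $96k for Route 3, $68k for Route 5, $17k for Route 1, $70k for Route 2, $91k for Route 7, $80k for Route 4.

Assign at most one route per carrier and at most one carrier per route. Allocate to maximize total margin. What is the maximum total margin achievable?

Maximum total: $565k

Optimal: Quanta→Route 4 ($139k), Talus→Route 2 ($110k), Juno→Route 5 ($130k), Umbra→Route 7 ($90k), Kestrel→Route 3 ($96k) — total 139+110+130+90+96 = $565k.
Swapping Talus↔Juno (Talus→Route 5 $32k, Juno→Route 2 $109k) loses 99.
Checked against all permutations: $565k is optimal.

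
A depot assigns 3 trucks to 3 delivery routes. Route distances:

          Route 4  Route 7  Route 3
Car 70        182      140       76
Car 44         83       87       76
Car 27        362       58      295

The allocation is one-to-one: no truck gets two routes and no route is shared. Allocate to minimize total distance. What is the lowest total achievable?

This is a one-to-one assignment (minimum-cost bipartite matching).
Optimal: Car 70→Route 3 (76 km), Car 44→Route 4 (83 km), Car 27→Route 7 (58 km) — total 76+83+58 = 217 km.
Every other assignment is strictly worse.

Min total: 217 km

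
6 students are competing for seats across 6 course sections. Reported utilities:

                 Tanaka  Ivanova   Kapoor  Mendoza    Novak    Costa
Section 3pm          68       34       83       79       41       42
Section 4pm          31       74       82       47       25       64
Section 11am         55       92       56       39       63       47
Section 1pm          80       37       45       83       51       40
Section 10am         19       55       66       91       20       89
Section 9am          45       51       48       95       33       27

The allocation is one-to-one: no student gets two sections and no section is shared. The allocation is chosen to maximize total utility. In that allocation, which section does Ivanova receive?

Optimal: Tanaka→Section 1pm (80 points), Ivanova→Section 4pm (74 points), Kapoor→Section 3pm (83 points), Mendoza→Section 9am (95 points), Novak→Section 11am (63 points), Costa→Section 10am (89 points) — total 80+74+83+95+63+89 = 484 points.
Next-best assignment: Tanaka→Section 1pm, Ivanova→Section 11am, Kapoor→Section 4pm, Mendoza→Section 9am, Novak→Section 3pm, Costa→Section 10am = 479 points.
Swapping Mendoza↔Kapoor (Mendoza→Section 3pm 79 points, Kapoor→Section 9am 48 points) loses 51.
No other one-to-one assignment exceeds 484 points.
Ivanova's own top section is Section 11am (92 points), but forcing Ivanova→Section 11am and reassigning the rest optimally gives only 479 points — worse by 5.

Ivanova receives Section 4pm.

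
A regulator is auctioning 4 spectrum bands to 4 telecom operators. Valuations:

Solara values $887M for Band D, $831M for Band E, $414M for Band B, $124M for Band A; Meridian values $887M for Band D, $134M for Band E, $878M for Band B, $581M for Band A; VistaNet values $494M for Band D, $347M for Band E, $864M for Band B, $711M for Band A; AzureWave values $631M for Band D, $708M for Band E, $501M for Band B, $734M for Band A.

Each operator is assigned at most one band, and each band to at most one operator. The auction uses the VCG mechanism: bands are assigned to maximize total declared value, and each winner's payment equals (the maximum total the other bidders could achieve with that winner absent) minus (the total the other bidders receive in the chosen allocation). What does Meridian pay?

Meridian pays $56M.

Efficient allocation: Solara→Band E ($831M), Meridian→Band D ($887M), VistaNet→Band B ($864M), AzureWave→Band A ($734M); total welfare W = $3316M.
Meridian receives Band D at value $887M, so the others get W − 887 = $2429M.
Without Meridian: best allocation of the remaining 3 bidders over all 4 bands is Solara→Band D ($887M), VistaNet→Band B ($864M), AzureWave→Band A ($734M), total $2485M.
VCG payment = (others' best without Meridian) − (others' welfare with Meridian) = 2485 − 2429 = $56M.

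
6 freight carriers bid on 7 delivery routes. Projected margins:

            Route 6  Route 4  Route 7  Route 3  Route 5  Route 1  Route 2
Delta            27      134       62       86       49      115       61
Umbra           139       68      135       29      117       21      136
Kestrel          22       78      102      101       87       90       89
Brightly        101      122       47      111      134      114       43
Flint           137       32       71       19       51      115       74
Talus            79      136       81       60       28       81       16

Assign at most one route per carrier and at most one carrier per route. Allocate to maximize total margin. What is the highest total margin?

Optimal: Delta→Route 1 ($115k), Umbra→Route 2 ($136k), Kestrel→Route 7 ($102k), Brightly→Route 5 ($134k), Flint→Route 6 ($137k), Talus→Route 4 ($136k) — total 115+136+102+134+137+136 = $760k.
Column-greedy (each route in turn goes to its best remaining carrier) gives $654k, worse by 106.

Maximum total: $760k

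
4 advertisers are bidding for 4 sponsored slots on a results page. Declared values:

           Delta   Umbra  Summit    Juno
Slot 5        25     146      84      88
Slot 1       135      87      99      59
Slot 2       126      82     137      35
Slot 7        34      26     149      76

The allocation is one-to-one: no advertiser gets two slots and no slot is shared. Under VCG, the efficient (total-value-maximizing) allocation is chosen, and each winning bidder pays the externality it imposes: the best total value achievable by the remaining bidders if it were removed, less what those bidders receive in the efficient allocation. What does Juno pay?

Juno pays $12.

Efficient allocation: Delta→Slot 1 ($135), Umbra→Slot 5 ($146), Summit→Slot 2 ($137), Juno→Slot 7 ($76); total welfare W = $494.
Juno receives Slot 7 at value $76, so the others get W − 76 = $418.
Without Juno: best allocation of the remaining 3 bidders over all 4 slots is Delta→Slot 1 ($135), Umbra→Slot 5 ($146), Summit→Slot 7 ($149), total $430.
VCG payment = (others' best without Juno) − (others' welfare with Juno) = 430 − 418 = $12.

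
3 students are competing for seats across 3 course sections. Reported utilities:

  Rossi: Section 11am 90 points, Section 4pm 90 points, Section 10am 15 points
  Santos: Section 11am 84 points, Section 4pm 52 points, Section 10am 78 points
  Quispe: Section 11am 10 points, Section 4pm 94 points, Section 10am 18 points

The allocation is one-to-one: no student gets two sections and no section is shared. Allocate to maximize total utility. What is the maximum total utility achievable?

Maximum total: 262 points

Optimal: Rossi→Section 11am (90 points), Santos→Section 10am (78 points), Quispe→Section 4pm (94 points) — total 90+78+94 = 262 points.
Next-best assignment: Rossi→Section 10am, Santos→Section 11am, Quispe→Section 4pm = 193 points.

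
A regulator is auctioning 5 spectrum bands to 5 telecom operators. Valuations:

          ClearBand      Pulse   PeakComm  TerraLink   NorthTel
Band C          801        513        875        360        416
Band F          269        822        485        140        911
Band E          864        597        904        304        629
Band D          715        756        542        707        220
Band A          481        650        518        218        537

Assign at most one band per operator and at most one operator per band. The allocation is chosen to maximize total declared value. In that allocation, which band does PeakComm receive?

PeakComm receives Band C.

This is the linear assignment problem.
Optimal: ClearBand→Band E ($864M), Pulse→Band A ($650M), PeakComm→Band C ($875M), TerraLink→Band D ($707M), NorthTel→Band F ($911M) — total 864+650+875+707+911 = $4007M.
Row-greedy (each operator in turn takes its best remaining band) gives $3805M, worse by 202.
No other one-to-one assignment exceeds $4007M.
PeakComm's own top band is Band E ($904M), but forcing PeakComm→Band E and reassigning the rest optimally gives only $3973M — worse by 34.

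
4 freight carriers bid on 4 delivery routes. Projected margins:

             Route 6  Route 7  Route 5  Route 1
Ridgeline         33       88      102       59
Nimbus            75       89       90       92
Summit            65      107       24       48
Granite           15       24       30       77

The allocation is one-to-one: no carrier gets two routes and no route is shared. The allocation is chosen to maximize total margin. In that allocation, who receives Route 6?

Nimbus receives Route 6.

Optimal: Ridgeline→Route 5 ($102k), Nimbus→Route 6 ($75k), Summit→Route 7 ($107k), Granite→Route 1 ($77k) — total 102+75+107+77 = $361k.
Max-entry greedy (repeatedly take the single best remaining cell) gives $316k, worse by 45.
Swapping Summit↔Nimbus (Summit→Route 6 $65k, Nimbus→Route 7 $89k) loses 28.
Every other assignment is strictly worse.
Nimbus's own top route is Route 1 ($92k), but forcing Nimbus→Route 1 and reassigning the rest optimally gives only $316k — worse by 45.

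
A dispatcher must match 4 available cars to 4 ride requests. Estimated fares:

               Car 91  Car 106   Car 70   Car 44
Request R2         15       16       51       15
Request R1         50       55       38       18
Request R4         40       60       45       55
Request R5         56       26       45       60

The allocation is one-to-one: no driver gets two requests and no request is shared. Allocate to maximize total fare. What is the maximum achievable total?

Optimal: Car 91→Request R1 ($50), Car 106→Request R4 ($60), Car 70→Request R2 ($51), Car 44→Request R5 ($60) — total 50+60+51+60 = $221.
Row-greedy (each driver in turn takes its best remaining request) gives $185, worse by 36.
Every other assignment is strictly worse.

Maximum total: $221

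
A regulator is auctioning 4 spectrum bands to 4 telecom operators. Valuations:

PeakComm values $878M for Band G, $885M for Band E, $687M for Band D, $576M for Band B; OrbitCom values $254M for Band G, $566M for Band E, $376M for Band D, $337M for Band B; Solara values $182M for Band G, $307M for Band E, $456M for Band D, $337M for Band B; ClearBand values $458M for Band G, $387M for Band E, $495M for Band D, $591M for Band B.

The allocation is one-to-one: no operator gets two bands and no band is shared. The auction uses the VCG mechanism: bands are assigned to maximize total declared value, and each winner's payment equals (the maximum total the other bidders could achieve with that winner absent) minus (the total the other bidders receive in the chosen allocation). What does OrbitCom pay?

OrbitCom pays $7M.

Efficient allocation: PeakComm→Band G ($878M), OrbitCom→Band E ($566M), Solara→Band D ($456M), ClearBand→Band B ($591M); total welfare W = $2491M.
OrbitCom receives Band E at value $566M, so the others get W − 566 = $1925M.
Without OrbitCom: best allocation of the remaining 3 bidders over all 4 bands is PeakComm→Band E ($885M), Solara→Band D ($456M), ClearBand→Band B ($591M), total $1932M.
VCG payment = (others' best without OrbitCom) − (others' welfare with OrbitCom) = 1932 − 1925 = $7M.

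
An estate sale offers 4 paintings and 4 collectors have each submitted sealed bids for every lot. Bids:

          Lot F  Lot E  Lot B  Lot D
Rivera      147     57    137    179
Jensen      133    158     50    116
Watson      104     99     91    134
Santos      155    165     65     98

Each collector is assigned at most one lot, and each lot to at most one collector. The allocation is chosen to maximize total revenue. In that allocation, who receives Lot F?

Treat this as an assignment problem: match each collector to one lot.
Optimal: Rivera→Lot B ($137), Jensen→Lot E ($158), Watson→Lot D ($134), Santos→Lot F ($155) — total 137+158+134+155 = $584.
Max-entry greedy (repeatedly take the single best remaining cell) gives $568, worse by 16.
Santos's own top lot is Lot E ($165), but forcing Santos→Lot E and reassigning the rest optimally gives only $569 — worse by 15.

Santos receives Lot F.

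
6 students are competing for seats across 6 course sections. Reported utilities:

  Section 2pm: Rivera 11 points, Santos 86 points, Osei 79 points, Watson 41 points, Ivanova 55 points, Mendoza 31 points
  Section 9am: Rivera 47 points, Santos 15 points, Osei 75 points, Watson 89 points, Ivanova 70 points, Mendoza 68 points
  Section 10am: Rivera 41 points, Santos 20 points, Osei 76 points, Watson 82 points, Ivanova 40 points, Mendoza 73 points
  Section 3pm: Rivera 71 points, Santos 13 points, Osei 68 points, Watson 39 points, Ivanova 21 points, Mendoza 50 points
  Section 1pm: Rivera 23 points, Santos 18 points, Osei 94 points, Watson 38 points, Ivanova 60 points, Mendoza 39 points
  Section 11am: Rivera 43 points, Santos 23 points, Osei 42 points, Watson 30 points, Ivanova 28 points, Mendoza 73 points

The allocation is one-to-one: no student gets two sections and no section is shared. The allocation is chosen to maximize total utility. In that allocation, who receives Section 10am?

Optimal: Rivera→Section 3pm (71 points), Santos→Section 2pm (86 points), Osei→Section 1pm (94 points), Watson→Section 10am (82 points), Ivanova→Section 9am (70 points), Mendoza→Section 11am (73 points) — total 71+86+94+82+70+73 = 476 points.
Column-greedy (each section in turn goes to its best remaining student) gives 455 points, worse by 21.
Watson's own top section is Section 9am (89 points), but forcing Watson→Section 9am and reassigning the rest optimally gives only 455 points — worse by 21.

Watson receives Section 10am.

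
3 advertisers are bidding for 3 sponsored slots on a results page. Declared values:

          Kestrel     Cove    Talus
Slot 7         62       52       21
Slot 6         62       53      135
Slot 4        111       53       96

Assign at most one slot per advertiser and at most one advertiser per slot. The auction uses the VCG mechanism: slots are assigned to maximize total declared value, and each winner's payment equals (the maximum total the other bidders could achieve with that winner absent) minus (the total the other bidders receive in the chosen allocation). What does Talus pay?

Efficient allocation: Kestrel→Slot 4 ($111), Cove→Slot 7 ($52), Talus→Slot 6 ($135); total welfare W = $298.
Talus receives Slot 6 at value $135, so the others get W − 135 = $163.
Without Talus: best allocation of the remaining 2 bidders over all 3 slots is Kestrel→Slot 4 ($111), Cove→Slot 6 ($53), total $164.
VCG payment = (others' best without Talus) − (others' welfare with Talus) = 164 − 163 = $1.

Talus pays $1.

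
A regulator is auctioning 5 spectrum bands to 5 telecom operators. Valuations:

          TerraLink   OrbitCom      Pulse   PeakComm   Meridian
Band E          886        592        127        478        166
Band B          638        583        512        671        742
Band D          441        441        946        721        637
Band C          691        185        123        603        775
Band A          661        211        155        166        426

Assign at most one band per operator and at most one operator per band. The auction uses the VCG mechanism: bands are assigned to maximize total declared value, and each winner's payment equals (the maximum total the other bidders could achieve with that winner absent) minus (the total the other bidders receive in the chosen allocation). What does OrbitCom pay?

OrbitCom pays $225M.

Efficient allocation: TerraLink→Band A ($661M), OrbitCom→Band E ($592M), Pulse→Band D ($946M), PeakComm→Band B ($671M), Meridian→Band C ($775M); total welfare W = $3645M.
OrbitCom receives Band E at value $592M, so the others get W − 592 = $3053M.
Without OrbitCom: best allocation of the remaining 4 bidders over all 5 bands is TerraLink→Band E ($886M), Pulse→Band D ($946M), PeakComm→Band B ($671M), Meridian→Band C ($775M), total $3278M.
VCG payment = (others' best without OrbitCom) − (others' welfare with OrbitCom) = 3278 − 3053 = $225M.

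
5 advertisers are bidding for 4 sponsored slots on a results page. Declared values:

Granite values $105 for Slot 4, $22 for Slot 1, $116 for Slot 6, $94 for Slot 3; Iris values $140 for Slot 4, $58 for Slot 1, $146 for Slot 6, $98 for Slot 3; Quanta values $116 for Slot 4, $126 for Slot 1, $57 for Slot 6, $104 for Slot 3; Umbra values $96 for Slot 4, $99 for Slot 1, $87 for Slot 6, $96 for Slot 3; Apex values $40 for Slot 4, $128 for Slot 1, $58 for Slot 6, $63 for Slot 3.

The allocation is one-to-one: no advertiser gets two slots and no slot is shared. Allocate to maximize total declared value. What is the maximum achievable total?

Optimal: Iris→Slot 4 ($140), Apex→Slot 1 ($128), Granite→Slot 6 ($116), Quanta→Slot 3 ($104) — total 140+128+116+104 = $488.
Row-greedy (each advertiser in turn takes its best remaining slot) gives $478, worse by 10.
Swapping Quanta↔Apex (Quanta→Slot 1 $126, Apex→Slot 3 $63) loses 43.

Max total: $488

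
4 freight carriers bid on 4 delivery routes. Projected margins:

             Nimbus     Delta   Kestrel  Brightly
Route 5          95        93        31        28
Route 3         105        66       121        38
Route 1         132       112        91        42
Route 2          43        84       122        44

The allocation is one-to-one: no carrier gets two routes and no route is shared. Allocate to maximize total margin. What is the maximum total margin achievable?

Max total: $390k

This is a one-to-one assignment (maximum-weight bipartite matching).
Optimal: Nimbus→Route 1 ($132k), Delta→Route 5 ($93k), Kestrel→Route 3 ($121k), Brightly→Route 2 ($44k) — total 132+93+121+44 = $390k.
Max-entry greedy (repeatedly take the single best remaining cell) gives $385k, worse by 5.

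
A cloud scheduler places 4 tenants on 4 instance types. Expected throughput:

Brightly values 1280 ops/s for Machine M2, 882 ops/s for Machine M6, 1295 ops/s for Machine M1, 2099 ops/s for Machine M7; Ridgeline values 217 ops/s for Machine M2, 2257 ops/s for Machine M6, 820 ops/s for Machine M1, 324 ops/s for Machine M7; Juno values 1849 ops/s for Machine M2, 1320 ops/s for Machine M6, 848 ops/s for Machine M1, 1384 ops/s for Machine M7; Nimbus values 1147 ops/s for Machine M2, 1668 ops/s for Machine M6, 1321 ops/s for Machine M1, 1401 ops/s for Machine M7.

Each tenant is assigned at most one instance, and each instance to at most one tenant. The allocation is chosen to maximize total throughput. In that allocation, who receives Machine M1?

Optimal: Brightly→Machine M7 (2099 ops/s), Ridgeline→Machine M6 (2257 ops/s), Juno→Machine M2 (1849 ops/s), Nimbus→Machine M1 (1321 ops/s) — total 2099+2257+1849+1321 = 7526 ops/s.
Next-best assignment: Brightly→Machine M1, Ridgeline→Machine M6, Juno→Machine M2, Nimbus→Machine M7 = 6802 ops/s.
Nimbus's own top instance is Machine M6 (1668 ops/s), but forcing Nimbus→Machine M6 and reassigning the rest optimally gives only 6436 ops/s — worse by 1090.

Nimbus receives Machine M1.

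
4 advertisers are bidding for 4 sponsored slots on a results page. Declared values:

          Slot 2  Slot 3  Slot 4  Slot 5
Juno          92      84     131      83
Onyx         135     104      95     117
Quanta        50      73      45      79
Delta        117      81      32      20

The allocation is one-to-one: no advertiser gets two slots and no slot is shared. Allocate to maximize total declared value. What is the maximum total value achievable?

Optimal: Juno→Slot 4 ($131), Onyx→Slot 5 ($117), Quanta→Slot 3 ($73), Delta→Slot 2 ($117) — total 131+117+73+117 = $438.
Row-greedy (each advertiser in turn takes its best remaining slot) gives $426, worse by 12.

Max total: $438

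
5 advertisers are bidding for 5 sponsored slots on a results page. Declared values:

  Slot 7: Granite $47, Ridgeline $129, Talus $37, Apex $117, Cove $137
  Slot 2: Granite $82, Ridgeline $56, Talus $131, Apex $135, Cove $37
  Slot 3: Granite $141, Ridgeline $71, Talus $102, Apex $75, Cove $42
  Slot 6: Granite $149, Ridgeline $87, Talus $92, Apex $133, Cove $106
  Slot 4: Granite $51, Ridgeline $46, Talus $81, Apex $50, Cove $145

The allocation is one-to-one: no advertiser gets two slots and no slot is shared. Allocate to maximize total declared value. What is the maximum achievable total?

Max total: $679

This is a one-to-one assignment (maximum-weight bipartite matching).
Optimal: Granite→Slot 3 ($141), Ridgeline→Slot 7 ($129), Talus→Slot 2 ($131), Apex→Slot 6 ($133), Cove→Slot 4 ($145) — total 141+129+131+133+145 = $679.
Swapping Granite↔Cove (Granite→Slot 4 $51, Cove→Slot 3 $42) loses 193.
No other one-to-one assignment exceeds $679.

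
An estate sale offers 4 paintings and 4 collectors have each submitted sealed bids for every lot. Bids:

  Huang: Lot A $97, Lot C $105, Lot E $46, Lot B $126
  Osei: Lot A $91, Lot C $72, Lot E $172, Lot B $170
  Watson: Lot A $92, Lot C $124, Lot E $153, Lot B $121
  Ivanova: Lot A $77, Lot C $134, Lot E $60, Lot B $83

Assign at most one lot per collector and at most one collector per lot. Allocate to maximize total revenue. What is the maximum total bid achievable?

Max total: $554

Optimal: Huang→Lot A ($97), Osei→Lot B ($170), Watson→Lot E ($153), Ivanova→Lot C ($134) — total 97+170+153+134 = $554.
Max-entry greedy (repeatedly take the single best remaining cell) gives $524, worse by 30.
Next-best assignment: Huang→Lot A, Osei→Lot E, Watson→Lot B, Ivanova→Lot C = $524.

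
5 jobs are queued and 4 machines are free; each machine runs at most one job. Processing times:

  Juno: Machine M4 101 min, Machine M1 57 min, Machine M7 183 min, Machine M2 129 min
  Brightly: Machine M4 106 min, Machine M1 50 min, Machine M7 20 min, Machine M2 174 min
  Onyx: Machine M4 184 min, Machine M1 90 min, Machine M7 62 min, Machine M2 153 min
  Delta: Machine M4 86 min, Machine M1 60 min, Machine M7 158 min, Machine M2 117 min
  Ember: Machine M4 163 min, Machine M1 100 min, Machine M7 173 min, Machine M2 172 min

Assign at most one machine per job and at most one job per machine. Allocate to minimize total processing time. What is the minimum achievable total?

This is a one-to-one assignment (minimum-cost bipartite matching).
Optimal: Delta→Machine M4 (86 min), Juno→Machine M1 (57 min), Brightly→Machine M7 (20 min), Onyx→Machine M2 (153 min) — total 86+57+20+153 = 316 min.
Column-greedy (each machine in turn goes to its cheapest remaining job) gives 327 min, worse by 11.
Next-best assignment: Delta→Machine M4, Onyx→Machine M1, Brightly→Machine M7, Juno→Machine M2 = 325 min.

Minimum total: 316 min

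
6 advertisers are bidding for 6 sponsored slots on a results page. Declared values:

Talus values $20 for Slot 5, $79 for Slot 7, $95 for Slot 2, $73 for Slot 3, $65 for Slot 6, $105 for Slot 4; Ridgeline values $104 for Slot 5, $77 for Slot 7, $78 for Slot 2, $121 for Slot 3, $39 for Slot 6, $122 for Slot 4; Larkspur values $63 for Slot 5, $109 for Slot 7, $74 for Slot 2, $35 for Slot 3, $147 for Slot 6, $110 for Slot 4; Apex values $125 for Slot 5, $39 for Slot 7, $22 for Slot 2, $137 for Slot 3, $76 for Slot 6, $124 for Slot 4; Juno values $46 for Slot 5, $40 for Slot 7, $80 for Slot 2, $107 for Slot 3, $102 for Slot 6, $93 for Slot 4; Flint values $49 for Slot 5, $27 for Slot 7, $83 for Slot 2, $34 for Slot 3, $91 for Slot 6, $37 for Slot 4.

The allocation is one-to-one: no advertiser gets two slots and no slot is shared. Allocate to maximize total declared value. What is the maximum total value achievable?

Max total: $663

Optimal: Talus→Slot 7 ($79), Ridgeline→Slot 4 ($122), Larkspur→Slot 6 ($147), Apex→Slot 5 ($125), Juno→Slot 3 ($107), Flint→Slot 2 ($83) — total 79+122+147+125+107+83 = $663.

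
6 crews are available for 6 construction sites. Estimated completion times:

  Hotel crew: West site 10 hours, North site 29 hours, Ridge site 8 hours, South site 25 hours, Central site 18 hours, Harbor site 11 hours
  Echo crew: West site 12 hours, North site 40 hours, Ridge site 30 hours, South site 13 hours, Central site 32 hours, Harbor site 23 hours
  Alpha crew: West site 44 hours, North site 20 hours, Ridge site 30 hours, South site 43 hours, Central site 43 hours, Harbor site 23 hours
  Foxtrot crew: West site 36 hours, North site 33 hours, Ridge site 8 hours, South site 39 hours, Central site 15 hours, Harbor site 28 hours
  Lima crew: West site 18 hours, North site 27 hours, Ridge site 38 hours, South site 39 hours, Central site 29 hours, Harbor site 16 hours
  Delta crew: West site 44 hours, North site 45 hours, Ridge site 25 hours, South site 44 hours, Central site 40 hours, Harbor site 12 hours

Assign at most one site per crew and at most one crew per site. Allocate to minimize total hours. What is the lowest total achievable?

Optimal: Hotel crew→Ridge site (8 hours), Echo crew→South site (13 hours), Alpha crew→North site (20 hours), Foxtrot crew→Central site (15 hours), Lima crew→West site (18 hours), Delta crew→Harbor site (12 hours) — total 8+13+20+15+18+12 = 86 hours.
Row-greedy (each crew in turn takes its cheapest remaining site) gives 115 hours, worse by 29.

Min total: 86 hours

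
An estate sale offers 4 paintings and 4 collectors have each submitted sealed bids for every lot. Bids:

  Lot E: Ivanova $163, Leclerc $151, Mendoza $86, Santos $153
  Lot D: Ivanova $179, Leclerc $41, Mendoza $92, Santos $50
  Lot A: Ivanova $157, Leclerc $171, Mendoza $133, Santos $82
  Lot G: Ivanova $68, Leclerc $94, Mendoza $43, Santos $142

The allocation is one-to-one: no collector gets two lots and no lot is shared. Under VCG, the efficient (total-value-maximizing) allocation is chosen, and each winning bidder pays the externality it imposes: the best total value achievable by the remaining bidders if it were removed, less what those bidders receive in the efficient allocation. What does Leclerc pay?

Leclerc pays $11.

Efficient allocation: Ivanova→Lot D ($179), Leclerc→Lot E ($151), Mendoza→Lot A ($133), Santos→Lot G ($142); total welfare W = $605.
Leclerc receives Lot E at value $151, so the others get W − 151 = $454.
Without Leclerc: best allocation of the remaining 3 bidders over all 4 lots is Ivanova→Lot D ($179), Mendoza→Lot A ($133), Santos→Lot E ($153), total $465.
VCG payment = (others' best without Leclerc) − (others' welfare with Leclerc) = 465 − 454 = $11.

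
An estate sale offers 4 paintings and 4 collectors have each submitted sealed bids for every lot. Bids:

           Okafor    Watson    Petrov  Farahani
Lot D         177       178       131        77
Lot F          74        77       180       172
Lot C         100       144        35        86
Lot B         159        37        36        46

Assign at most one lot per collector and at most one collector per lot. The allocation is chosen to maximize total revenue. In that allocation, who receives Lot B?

Okafor receives Lot B.

This is the linear assignment problem.
Optimal: Okafor→Lot B ($159), Watson→Lot C ($144), Petrov→Lot D ($131), Farahani→Lot F ($172) — total 159+144+131+172 = $606.
Row-greedy (each collector in turn takes its best remaining lot) gives $547, worse by 59.
Okafor's own top lot is Lot D ($177), but forcing Okafor→Lot D and reassigning the rest optimally gives only $547 — worse by 59.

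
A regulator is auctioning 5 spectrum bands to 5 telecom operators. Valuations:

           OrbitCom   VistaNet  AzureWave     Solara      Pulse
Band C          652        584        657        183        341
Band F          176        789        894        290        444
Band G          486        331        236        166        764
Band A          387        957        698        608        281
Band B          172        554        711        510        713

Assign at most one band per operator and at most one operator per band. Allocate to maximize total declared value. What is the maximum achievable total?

This is the linear assignment problem.
Optimal: OrbitCom→Band C ($652M), VistaNet→Band A ($957M), AzureWave→Band F ($894M), Solara→Band B ($510M), Pulse→Band G ($764M) — total 652+957+894+510+764 = $3777M.
Column-greedy (each band in turn goes to its best remaining operator) gives $2990M, worse by 787.
No other one-to-one assignment exceeds $3777M.

Maximum total: $3777M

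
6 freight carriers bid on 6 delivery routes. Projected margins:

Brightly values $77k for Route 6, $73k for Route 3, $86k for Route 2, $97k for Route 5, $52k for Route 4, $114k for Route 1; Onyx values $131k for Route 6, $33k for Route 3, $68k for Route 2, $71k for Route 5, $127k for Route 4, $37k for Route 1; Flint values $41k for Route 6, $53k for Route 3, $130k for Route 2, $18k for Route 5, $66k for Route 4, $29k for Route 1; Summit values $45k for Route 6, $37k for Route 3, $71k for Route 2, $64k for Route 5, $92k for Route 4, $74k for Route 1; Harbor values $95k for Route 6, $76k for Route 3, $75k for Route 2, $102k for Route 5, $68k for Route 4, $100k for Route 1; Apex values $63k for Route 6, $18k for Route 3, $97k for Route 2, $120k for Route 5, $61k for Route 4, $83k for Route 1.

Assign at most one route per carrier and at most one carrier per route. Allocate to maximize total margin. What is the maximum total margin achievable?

Max total: $663k

This is the linear assignment problem.
Optimal: Brightly→Route 1 ($114k), Onyx→Route 6 ($131k), Flint→Route 2 ($130k), Summit→Route 4 ($92k), Harbor→Route 3 ($76k), Apex→Route 5 ($120k) — total 114+131+130+92+76+120 = $663k.
Row-greedy (each carrier in turn takes its best remaining route) gives $587k, worse by 76.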